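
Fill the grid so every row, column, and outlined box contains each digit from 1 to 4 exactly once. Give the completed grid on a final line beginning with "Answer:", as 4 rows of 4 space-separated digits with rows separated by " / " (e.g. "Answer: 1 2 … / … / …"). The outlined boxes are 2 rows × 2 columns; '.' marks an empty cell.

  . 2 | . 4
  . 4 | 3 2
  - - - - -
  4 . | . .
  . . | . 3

Step 1. [r4c2∈{1}] nothing but 1 survives at r4c2 ⇒ r4c2=1.
Step 2. [r3c3∈{1,2}] row 3 places 2 nowhere but r3c3, so r3c3=2.
Step 3. [r1c3∈{1}] r1c3 is down to just 1, so r1c3=1.
Step 4. [r2c1∈{1}] only 1 remains possible at r2c1 ⇒ r2c1=1.
Step 5. [r3c4∈{1}] only 1 remains possible at r3c4 ⇒ r3c4=1.
Step 6. [r1c1∈{3}] r1c1's peers cover all but 3 ⇒ r1c1=3.
Step 7. [r4c1∈{2}] r4c1 is down to just 2. So r4c1=2.
Step 8. [r3c2∈{3}] only 3 remains possible at r3c2 ⇒ r3c2=3.
Step 9. [r4c3∈{4}] only 4 remains possible at r4c3. So r4c3=4.

Answer: 3 2 1 4 / 1 4 3 2 / 4 3 2 1 / 2 1 4 3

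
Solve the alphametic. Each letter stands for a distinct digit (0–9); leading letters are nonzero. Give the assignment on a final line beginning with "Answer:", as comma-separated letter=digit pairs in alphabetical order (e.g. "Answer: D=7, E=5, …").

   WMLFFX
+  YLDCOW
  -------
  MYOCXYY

Step 1. [M] M is the leading digit of a 7-digit sum of two 6-digit numbers; the final carry is exactly 1 ⇒ M=1.
Step 2. [col 1: X + W ≡ Y (mod 10)] several values work for W in column 1 (X + W ≡ Y (mod 10), carry-in 0); try W=9. So W=9.
Step 3. [col 1: X + W ≡ Y (mod 10)] X=7 is one option consistent with column 1 (X + W ≡ Y (mod 10), carry-in 0) — take it, so X=7.
Step 4. [col 1: X + W ≡ Y (mod 10)] column 1: given X=7, W=9, carry-in 0, and digits 1,7,9 already taken and all letters distinct, X+W≡Y (mod 10) forces Y=6, so Y=6.
Step 5. [col 2: F + O ≡ Y (mod 10)] no forcing yet in column 2 (carry-in 1); O=0 is free and consistent — try it ⇒ O=0.
Step 6. [col 2: F + O ≡ Y (mod 10)] column 2: given O=0, Y=6, carry-in 1, and digits 0,1,6,7,9 already taken and all letters distinct, F+O≡Y (mod 10) forces F=5 ⇒ F=5.
Step 7. [col 3: F + C ≡ X (mod 10)] column 3 reads F+C+carry(0)=X with F=5, X=7; with digits 0,1,5,6,7,9 already taken and all letters distinct, the only value for C is 2, so C=2.
Step 8. [col 4: L + D ≡ C (mod 10)] L=8 is one option consistent with column 4 (L + D ≡ C (mod 10), carry-in 0) — take it ⇒ L=8.
Step 9. [col 4: L + D ≡ C (mod 10)] in column 4 we have L+D≡C with carry-in 0; given L=8, C=2 and digits 0,1,2,5,6,7,8,9 already taken and all letters distinct, that pins D to 4. So D=4.

Answer: C=2, D=4, F=5, L=8, M=1, O=0, W=9, X=7, Y=6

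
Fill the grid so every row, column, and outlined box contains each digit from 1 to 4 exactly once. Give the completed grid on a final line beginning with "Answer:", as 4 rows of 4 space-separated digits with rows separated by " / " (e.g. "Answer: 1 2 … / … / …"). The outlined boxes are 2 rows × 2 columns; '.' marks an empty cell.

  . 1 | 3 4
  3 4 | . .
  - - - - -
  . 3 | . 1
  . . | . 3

Step 1. [r4c2∈{2}] only 2 remains possible at r4c2 ⇒ r4c2=2.
Step 2. [r3c1∈{4}] only 4 remains possible at r3c1 ⇒ r3c1=4.
Step 3. [r2c3∈{1,2}] row 2 places 1 nowhere but r2c3 ⇒ r2c3=1.
Step 4. [r2c4∈{2}] r2c4 has the single candidate 2, so r2c4=2.
Step 5. [r4c3∈{4}] r4c3 has the single candidate 4 ⇒ r4c3=4.
Step 6. [r3c3∈{2}] r3c3 has the single candidate 2, so r3c3=2.
Step 7. [r4c1∈{1}] nothing but 1 survives at r4c1 ⇒ r4c1=1.
Step 8. [r1c1∈{2}] nothing but 2 survives at r1c1 ⇒ r1c1=2.

Answer: 2 1 3 4 / 3 4 1 2 / 4 3 2 1 / 1 2 4 3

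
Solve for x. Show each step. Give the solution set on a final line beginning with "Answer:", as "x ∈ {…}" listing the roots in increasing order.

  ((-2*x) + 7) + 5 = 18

Step 1. [((-2*x) + 7) + 5 = 18] subtract 5: x sits inside (… + 5). So sub: (-2*x) + 7 = 13.
Step 2. [(-2*x) + 7 = 13] peel the +7: subtract 7 from each side, so sub: -2*x = 6.
Step 3. [-2*x = 6] -2·(inner) — divide through by -2, so div: x = -3.

Answer: x ∈ {-3}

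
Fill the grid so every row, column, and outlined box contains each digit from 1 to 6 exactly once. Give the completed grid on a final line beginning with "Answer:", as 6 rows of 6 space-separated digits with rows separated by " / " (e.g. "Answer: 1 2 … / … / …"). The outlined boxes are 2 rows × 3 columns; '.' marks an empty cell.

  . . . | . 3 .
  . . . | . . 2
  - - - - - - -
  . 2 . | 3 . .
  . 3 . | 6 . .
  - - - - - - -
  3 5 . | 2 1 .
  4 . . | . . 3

Step 1. [r5c3∈{6}] r5c3 is down to just 6 ⇒ r5c3=6.
Step 2. [r1c6∈{1,4,5,6}] across col 6, 6 lands solely at r1c6, so r1c6=6.
Step 3. [r3c1∈{1,5,6}] 6 has one home in row 3: r3c1 ⇒ r3c1=6.
Step 4. [r1c1∈{1,2,5}] 2 has one home in col 1: r1c1. So r1c1=2.
Step 5. [r6c4∈{5}] r6c4 has the single candidate 5. So r6c4=5.
Step 6. [r1c3∈{1,4,5}] in row 1, 5 fits only at r1c3, so r1c3=5.
Step 7. [r2c1∈{1}] r2c1 has the single candidate 1 ⇒ r2c1=1.
Step 8. [r2c4∈{4}] r2c4 has the single candidate 4. So r2c4=4.
Step 9. [r2c5∈{5}] r2c5's peers cover all but 5, so r2c5=5.
Step 10. [r3c5∈{4}] r3c5's peers cover all but 4 ⇒ r3c5=4.
Step 11. [r3c3∈{1}] only 1 remains possible at r3c3 ⇒ r3c3=1.
Step 12. [r3c6∈{5}] r3c6 has the single candidate 5. So r3c6=5.
Step 13. [r6c3∈{2}] r6c3 is down to just 2, so r6c3=2.
Step 14. [r4c6∈{1}] r4c6's peers cover all but 1, so r4c6=1.
Step 15. [r6c5∈{6}] only 6 remains possible at r6c5, so r6c5=6.
Step 16. [r1c4∈{1}] r1c4 is down to just 1. So r1c4=1.
Step 17. [r4c3∈{4}] r4c3's peers cover all but 4. So r4c3=4.
Step 18. [r5c6∈{4}] only 4 remains possible at r5c6, so r5c6=4.
Step 19. [r2c3∈{3}] only 3 remains possible at r2c3, so r2c3=3.
Step 20. [r1c2∈{4}] only 4 remains possible at r1c2 ⇒ r1c2=4.
Step 21. [r6c2∈{1}] r6c2 has the single candidate 1, so r6c2=1.
Step 22. [r4c5∈{2}] r4c5 has the single candidate 2. So r4c5=2.
Step 23. [r4c1∈{5}] r4c1's peers cover all but 5. So r4c1=5.
Step 24. [r2c2∈{6}] nothing but 6 survives at r2c2 ⇒ r2c2=6.

Answer: 2 4 5 1 3 6 / 1 6 3 4 5 2 / 6 2 1 3 4 5 / 5 3 4 6 2 1 / 3 5 6 2 1 4 / 4 1 2 5 6 3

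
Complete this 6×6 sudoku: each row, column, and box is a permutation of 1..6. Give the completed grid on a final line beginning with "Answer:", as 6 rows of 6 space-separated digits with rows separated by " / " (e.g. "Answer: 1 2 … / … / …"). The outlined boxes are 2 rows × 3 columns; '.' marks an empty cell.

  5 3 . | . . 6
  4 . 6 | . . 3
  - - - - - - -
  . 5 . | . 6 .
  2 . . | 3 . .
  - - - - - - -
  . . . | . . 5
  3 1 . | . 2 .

Step 1. [r6c6∈{4}] r6c6 is down to just 4. So r6c6=4.
Step 2. [r1c3∈{1,2}] box 1 places 1 nowhere but r1c3, so r1c3=1.
Step 3. [r4c3∈{4}] only 4 remains possible at r4c3, so r4c3=4.
Step 4. [r3c4∈{1,2,4}] row 3 places 4 nowhere but r3c4, so r3c4=4.
Step 5. [r2c4∈{1,2,5}] in col 4, 5 fits only at r2c4 ⇒ r2c4=5.
Step 6. [r2c5∈{1}] r2c5's peers cover all but 1 ⇒ r2c5=1.
Step 7. [r5c1∈{6}] nothing but 6 survives at r5c1 ⇒ r5c1=6.
Step 8. [r5c2∈{2,4}] across row 5, 4 lands solely at r5c2, so r5c2=4.
Step 9. [r3c1∈{1}] r3c1 is down to just 1. So r3c1=1.
Step 10. [r1c4∈{2}] r1c4's peers cover all but 2. So r1c4=2.
Step 11. [r6c4∈{6}] r6c4 has the single candidate 6. So r6c4=6.
Step 12. [r3c3∈{3}] r3c3's peers cover all but 3, so r3c3=3.
Step 13. [r4c5∈{5}] r4c5 has the single candidate 5 ⇒ r4c5=5.
Step 14. [r6c3∈{5}] nothing but 5 survives at r6c3 ⇒ r6c3=5.
Step 15. [r2c2∈{2}] only 2 remains possible at r2c2, so r2c2=2.
Step 16. [r4c6∈{1}] r4c6 has the single candidate 1 ⇒ r4c6=1.
Step 17. [r4c2∈{6}] nothing but 6 survives at r4c2, so r4c2=6.
Step 18. [r5c4∈{1}] only 1 remains possible at r5c4, so r5c4=1.
Step 19. [r3c6∈{2}] nothing but 2 survives at r3c6. So r3c6=2.
Step 20. [r5c5∈{3}] r5c5 is down to just 3 ⇒ r5c5=3.
Step 21. [r1c5∈{4}] r1c5 is down to just 4. So r1c5=4.
Step 22. [r5c3∈{2}] r5c3 is down to just 2, so r5c3=2.

Answer: 5 3 1 2 4 6 / 4 2 6 5 1 3 / 1 5 3 4 6 2 / 2 6 4 3 5 1 / 6 4 2 1 3 5 / 3 1 5 6 2 4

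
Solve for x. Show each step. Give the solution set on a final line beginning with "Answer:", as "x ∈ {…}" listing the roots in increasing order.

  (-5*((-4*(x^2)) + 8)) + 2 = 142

Step 1. [(-5*((-4*(x^2)) + 8)) + 2 = 142] 2 comes off first (subtract 2). So sub: -5*((-4*(x^2)) + 8) = 140.
Step 2. [-5*((-4*(x^2)) + 8) = 140] -5 out front; divide by -5 ⇒ div: (-4*(x^2)) + 8 = -28.
Step 3. [(-4*(x^2)) + 8 = -28] -4 | LHS and -4 | -28: pull -4 out. So factor: (x^2) - 2 = 7.
Step 4. [(x^2) - 2 = 7] the outer -2 inverts by adding 2 ⇒ sub: x^2 = 9.
Step 5. [x^2 = 9] LHS squared, RHS 9 ≥ 0: apply √ (±), so sqrt: x = 3 or -3.

Answer: x ∈ {-3, 3}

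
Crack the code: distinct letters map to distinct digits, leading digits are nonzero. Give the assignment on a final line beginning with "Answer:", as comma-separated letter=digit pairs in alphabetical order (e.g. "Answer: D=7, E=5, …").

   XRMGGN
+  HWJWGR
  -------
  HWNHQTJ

Step 1. [H] H is the leading digit of a 7-digit sum of two 6-digit numbers; the final carry is exactly 1 ⇒ H=1.
Step 2. [col 1: N + R ≡ J (mod 10)] several values work for J in column 1 (N + R ≡ J (mod 10), carry-in 0); try J=5, so J=5.
Step 3. [col 1: N + R ≡ J (mod 10)] column 1 (N + R ≡ J (mod 10), carry-in 0) doesn't pin N yet; pick N=3 and continue. So N=3.
Step 4. [col 1: N + R ≡ J (mod 10)] from column 1 (N=3, J=5, carry-in 0, digits 1,3,5 already taken and all letters distinct): R must equal 2 ⇒ R=2.
Step 5. [col 2: G + G ≡ T (mod 10)] column 2 (G + G ≡ T (mod 10), carry-in 0) doesn't pin G yet; pick G=7 and continue. So G=7.
Step 6. [col 2: G + G ≡ T (mod 10)] column 2: given G=7, carry-in 0, and digits 1,2,3,5,7 already taken and all letters distinct, G+G≡T (mod 10) forces T=4. So T=4.
Step 7. [col 3: G + W ≡ Q (mod 10)] several values work for Q in column 3 (G + W ≡ Q (mod 10), carry-in 1); try Q=8. So Q=8.
Step 8. [col 3: G + W ≡ Q (mod 10)] column 3 reads G+W+carry(1)=Q with G=7, Q=8; with digits 1,2,3,4,5,7,8 already taken and all letters distinct, the only value for W is 0 ⇒ W=0.
Step 9. [col 4: M + J ≡ H (mod 10)] from column 4 (J=5, H=1, carry-in 0, digits 0,1,2,3,4,5,7,8 already taken and all letters distinct): M must equal 6 ⇒ M=6.
Step 10. [col 6: X + H ≡ W (mod 10)] from column 6 (H=1, W=0, carry-in 0, digits 0,1,2,3,4,5,6,7,8 already taken and all letters distinct): X must equal 9, so X=9.

Answer: G=7, H=1, J=5, M=6, N=3, Q=8, R=2, T=4, W=0, X=9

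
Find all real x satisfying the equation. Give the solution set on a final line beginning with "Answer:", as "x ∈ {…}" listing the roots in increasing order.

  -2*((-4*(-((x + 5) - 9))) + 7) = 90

Step 1. [-2*((-4*(-((x + 5) - 9))) + 7) = 90] -2·(inner) — divide through by -2 ⇒ div: (-4*(-((x + 5) - 9))) + 7 = -45.
Step 2. [(-4*(-((x + 5) - 9))) + 7 = -45] peel the +7: subtract 7 from each side. So sub: -4*(-((x + 5) - 9)) = -52.
Step 3. [-4*(-((x + 5) - 9)) = -52] -4 out front; divide by -4, so div: -((x + 5) - 9) = 13.
Step 4. [-((x + 5) - 9) = 13] LHS negated; negate both sides, so neg: (x + 5) - 9 = -13.
Step 5. [(x + 5) - 9 = -13] peel the -9: add 9 from each side, so sub: x + 5 = -4.
Step 6. [x + 5 = -4] the outer +5 inverts by subtracting 5, so sub: x = -9.

Answer: x ∈ {-9}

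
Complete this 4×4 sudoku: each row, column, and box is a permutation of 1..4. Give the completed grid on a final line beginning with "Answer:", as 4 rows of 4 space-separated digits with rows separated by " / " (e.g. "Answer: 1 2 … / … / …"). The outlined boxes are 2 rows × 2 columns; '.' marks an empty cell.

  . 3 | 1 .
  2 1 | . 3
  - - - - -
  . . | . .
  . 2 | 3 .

Step 1. [r3c2∈{4}] r3c2's peers cover all but 4, so r3c2=4.
Step 2. [r4c1∈{1}] r4c1 has the single candidate 1 ⇒ r4c1=1.
Step 3. [r1c4∈{2,4}] row 1 places 2 nowhere but r1c4. So r1c4=2.
Step 4. [r3c3∈{2}] r3c3 has the single candidate 2, so r3c3=2.
Step 5. [r4c4∈{4}] r4c4 has the single candidate 4. So r4c4=4.
Step 6. [r2c3∈{4}] r2c3's peers cover all but 4. So r2c3=4.
Step 7. [r3c1∈{3}] r3c1 has the single candidate 3, so r3c1=3.
Step 8. [r1c1∈{4}] r1c1 has the single candidate 4, so r1c1=4.
Step 9. [r3c4∈{1}] r3c4 has the single candidate 1 ⇒ r3c4=1.

Answer: 4 3 1 2 / 2 1 4 3 / 3 4 2 1 / 1 2 3 4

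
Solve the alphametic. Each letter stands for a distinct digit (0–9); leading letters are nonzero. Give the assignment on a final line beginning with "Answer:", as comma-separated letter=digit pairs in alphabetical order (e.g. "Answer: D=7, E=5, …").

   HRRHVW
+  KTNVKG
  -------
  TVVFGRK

Step 1. [T] the sum has 7 digits but both addends have 6; that extra leading digit T is the final carry, namely 1, so T=1.
Step 2. [col 1: W + G ≡ K (mod 10)] W=7 is one option consistent with column 1 (W + G ≡ K (mod 10), carry-in 0) — take it, so W=7.
Step 3. [col 1: W + G ≡ K (mod 10)] several values work for G in column 1 (W + G ≡ K (mod 10), carry-in 0); try G=2. So G=2.
Step 4. [col 1: W + G ≡ K (mod 10)] column 1 reads W+G+carry(0)=K with W=7, G=2; with digits 1,2,7 already taken and all letters distinct, the only value for K is 9, so K=9.
Step 5. [col 2: V + K ≡ R (mod 10)] R=4 is one option consistent with column 2 (V + K ≡ R (mod 10), carry-in 0) — take it, so R=4.
Step 6. [col 2: V + K ≡ R (mod 10)] in column 2 we have V+K≡R with carry-in 0; given K=9, R=4 and digits 1,2,4,7,9 already taken and all letters distinct, that pins V to 5 ⇒ V=5.
Step 7. [col 3: H + V ≡ G (mod 10)] in column 3 we have H+V≡G with carry-in 1; given V=5, G=2 and digits 1,2,4,5,7,9 already taken and all letters distinct, that pins H to 6 ⇒ H=6.
Step 8. [col 4: R + N ≡ F (mod 10)] several values work for F in column 4 (R + N ≡ F (mod 10), carry-in 1); try F=8 ⇒ F=8.
Step 9. [col 4: R + N ≡ F (mod 10)] from column 4 (R=4, F=8, carry-in 1, digits 1,2,4,5,6,7,8,9 already taken and all letters distinct): N must equal 3, so N=3.

Answer: F=8, G=2, H=6, K=9, N=3, R=4, T=1, V=5, W=7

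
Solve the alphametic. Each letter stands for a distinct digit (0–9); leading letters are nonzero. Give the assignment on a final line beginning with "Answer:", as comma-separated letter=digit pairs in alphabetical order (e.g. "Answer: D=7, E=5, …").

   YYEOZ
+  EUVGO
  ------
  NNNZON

Step 1. [col 1: Z + O ≡ N (mod 10)] O=5 is one option consistent with column 1 (Z + O ≡ N (mod 10), carry-in 0) — take it, so O=5.
Step 2. [col 1: Z + O ≡ N (mod 10)] no forcing yet in column 1 (carry-in 0); N=1 is free and consistent — try it, so N=1.
Step 3. [col 1: Z + O ≡ N (mod 10)] in column 1 we have Z+O≡N with carry-in 0; given O=5, N=1 and digits 1,5 already taken and all letters distinct, that pins Z to 6 ⇒ Z=6.
Step 4. [col 2: O + G ≡ O (mod 10)] from column 2 (O=5, carry-in 1, digits 1,5,6 already taken and all letters distinct): G must equal 9, so G=9.
Step 5. [col 3: E + V ≡ Z (mod 10)] column 3 (E + V ≡ Z (mod 10), carry-in 1) doesn't pin V yet; pick V=2 and continue, so V=2.
Step 6. [col 3: E + V ≡ Z (mod 10)] column 3 reads E+V+carry(1)=Z with V=2, Z=6; with digits 1,2,5,6,9 already taken and all letters distinct, the only value for E is 3. So E=3.
Step 7. [col 4: Y + U ≡ N (mod 10)] U=4 is one option consistent with column 4 (Y + U ≡ N (mod 10), carry-in 0) — take it ⇒ U=4.
Step 8. [col 4: Y + U ≡ N (mod 10)] in column 4 we have Y+U≡N with carry-in 0; given U=4, N=1 and digits 1,2,3,4,5,6,9 already taken and all letters distinct, that pins Y to 7, so Y=7.

Answer: E=3, G=9, N=1, O=5, U=4, V=2, Y=7, Z=6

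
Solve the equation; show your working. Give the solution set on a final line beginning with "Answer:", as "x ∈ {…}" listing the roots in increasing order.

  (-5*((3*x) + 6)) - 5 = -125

Step 1. [(-5*((3*x) + 6)) - 5 = -125] the outer -5 inverts by adding 5 ⇒ sub: -5*((3*x) + 6) = -120.
Step 2. [-5*((3*x) + 6) = -120] divide by the outer -5. So div: (3*x) + 6 = 24.
Step 3. [(3*x) + 6 = 24] subtract 6: x sits inside (… + 6). So sub: 3*x = 18.
Step 4. [3*x = 18] LHS = 3·(…); ÷3 both sides ⇒ div: x = 6.

Answer: x ∈ {6}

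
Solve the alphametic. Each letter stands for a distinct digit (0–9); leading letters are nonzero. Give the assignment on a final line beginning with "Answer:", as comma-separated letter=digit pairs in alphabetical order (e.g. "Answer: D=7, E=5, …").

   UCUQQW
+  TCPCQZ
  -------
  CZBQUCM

Step 1. [C] C is the leading digit of a 7-digit sum of two 6-digit numbers; the final carry is exactly 1, so C=1.
Step 2. [col 1: W + Z ≡ M (mod 10)] M=0 is one option consistent with column 1 (W + Z ≡ M (mod 10), carry-in 0) — take it, so M=0.
Step 3. [col 1: W + Z ≡ M (mod 10)] column 1 (W + Z ≡ M (mod 10), carry-in 0) doesn't pin Z yet; pick Z=6 and continue, so Z=6.
Step 4. [col 1: W + Z ≡ M (mod 10)] from column 1 (Z=6, M=0, carry-in 0, digits 0,1,6 already taken and all letters distinct): W must equal 4. So W=4.
Step 5. [col 2: Q + Q ≡ C (mod 10)] column 2: given C=1, carry-in 1, and digits 0,1,4,6 already taken and all letters distinct, Q+Q≡C (mod 10) forces Q=5, so Q=5.
Step 6. [col 3: Q + C ≡ U (mod 10)] in column 3 we have Q+C≡U with carry-in 1; given Q=5, C=1 and digits 0,1,4,5,6 already taken and all letters distinct, that pins U to 7, so U=7.
Step 7. [col 4: U + P ≡ Q (mod 10)] from column 4 (U=7, Q=5, carry-in 0, digits 0,1,4,5,6,7 already taken and all letters distinct): P must equal 8, so P=8.
Step 8. [col 5: C + C ≡ B (mod 10)] column 5: given C=1, carry-in 1, and digits 0,1,4,5,6,7,8 already taken and all letters distinct, C+C≡B (mod 10) forces B=3, so B=3.
Step 9. [col 6: U + T ≡ Z (mod 10)] column 6: given U=7, Z=6, carry-in 0, and digits 0,1,3,4,5,6,7,8 already taken and all letters distinct, U+T≡Z (mod 10) forces T=9. So T=9.

Answer: B=3, C=1, M=0, P=8, Q=5, T=9, U=7, W=4, Z=6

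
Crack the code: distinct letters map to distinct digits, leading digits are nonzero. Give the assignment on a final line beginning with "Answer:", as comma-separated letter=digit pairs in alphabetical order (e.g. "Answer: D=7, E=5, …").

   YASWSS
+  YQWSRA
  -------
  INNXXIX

Step 1. [I] I is the leading digit of a 7-digit sum of two 6-digit numbers; the final carry is exactly 1. So I=1.
Step 2. [col 1: S + A ≡ X (mod 10)] no forcing yet in column 1 (carry-in 0); S=7 is free and consistent — try it ⇒ S=7.
Step 3. [col 1: S + A ≡ X (mod 10)] several values work for A in column 1 (S + A ≡ X (mod 10), carry-in 0); try A=5, so A=5.
Step 4. [col 1: S + A ≡ X (mod 10)] in column 1 we have S+A≡X with carry-in 0; given S=7, A=5 and digits 1,5,7 already taken and all letters distinct, that pins X to 2 ⇒ X=2.
Step 5. [col 2: S + R ≡ I (mod 10)] column 2 reads S+R+carry(1)=I with S=7, I=1; with digits 1,2,5,7 already taken and all letters distinct, the only value for R is 3 ⇒ R=3.
Step 6. [col 3: W + S ≡ X (mod 10)] column 3: given S=7, X=2, carry-in 1, and digits 1,2,3,5,7 already taken and all letters distinct, W+S≡X (mod 10) forces W=4, so W=4.
Step 7. [col 5: A + Q ≡ N (mod 10)] in column 5 we have A+Q≡N with carry-in 1; given A=5 and digits 1,2,3,4,5,7 already taken and all letters distinct, that pins Q to 0 ⇒ Q=0.
Step 8. [col 5: A + Q ≡ N (mod 10)] in column 5 we have A+Q≡N with carry-in 1; given A=5, Q=0 and digits 0,1,2,3,4,5,7 already taken and all letters distinct, that pins N to 6 ⇒ N=6.
Step 9. [col 6: Y + Y ≡ N (mod 10)] in column 6 we have Y+Y≡N with carry-in 0; given N=6 and digits 0,1,2,3,4,5,6,7 already taken and all letters distinct, that pins Y to 8, so Y=8.

Answer: A=5, I=1, N=6, Q=0, R=3, S=7, W=4, X=2, Y=8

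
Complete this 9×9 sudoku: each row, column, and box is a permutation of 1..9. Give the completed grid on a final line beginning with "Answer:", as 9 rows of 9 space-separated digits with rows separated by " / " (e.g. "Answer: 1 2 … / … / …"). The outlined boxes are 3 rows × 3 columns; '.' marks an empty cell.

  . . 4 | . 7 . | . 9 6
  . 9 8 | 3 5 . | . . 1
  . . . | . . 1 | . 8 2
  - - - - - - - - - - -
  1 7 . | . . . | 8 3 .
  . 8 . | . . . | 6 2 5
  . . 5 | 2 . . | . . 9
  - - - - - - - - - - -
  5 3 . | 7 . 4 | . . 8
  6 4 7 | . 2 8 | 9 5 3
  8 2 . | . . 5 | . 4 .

Step 1. [r5c1∈{3,4,9}] across col 1, 9 lands solely at r5c1 ⇒ r5c1=9.
Step 2. [r2c6∈{2,6}] row 2 places 6 nowhere but r2c6. So r2c6=6.
Step 3. [r9c5∈{1,3,6,9}] across row 9, 3 lands solely at r9c5 ⇒ r9c5=3.
Step 4. [r2c8∈{7}] r2c8 is down to just 7 ⇒ r2c8=7.
Step 5. [r6c7∈{1,4,7}] in box 6, 7 fits only at r6c7. So r6c7=7.
Step 6. [r9c4∈{1,6,9}] row 9 places 6 nowhere but r9c4 ⇒ r9c4=6.
Step 7. [r7c5∈{1,9}] box 8 places 9 nowhere but r7c5 ⇒ r7c5=9.
Step 8. [r3c5∈{4}] r3c5 has the single candidate 4 ⇒ r3c5=4.
Step 9. [r5c3∈{3}] r5c3 is down to just 3. So r5c3=3.
Step 10. [r6c2∈{6}] only 6 remains possible at r6c2, so r6c2=6.
Step 11. [r7c3∈{1}] nothing but 1 survives at r7c3, so r7c3=1.
Step 12. [r5c5∈{1}] only 1 remains possible at r5c5. So r5c5=1.
Step 13. [r3c2∈{5}] r3c2's peers cover all but 5 ⇒ r3c2=5.
Step 14. [r3c7∈{3}] r3c7 is down to just 3, so r3c7=3.
Step 15. [r4c4∈{4,5,9}] r4c4 is the only open cell in row 4 admitting 5. So r4c4=5.
Step 16. [r2c1∈{2}] nothing but 2 survives at r2c1. So r2c1=2.
Step 17. [r1c4∈{8}] nothing but 8 survives at r1c4 ⇒ r1c4=8.
Step 18. [r1c7∈{5}] nothing but 5 survives at r1c7, so r1c7=5.
Step 19. [r8c4∈{1}] r8c4's peers cover all but 1. So r8c4=1.
Step 20. [r1c1∈{3}] only 3 remains possible at r1c1. So r1c1=3.
Step 21. [r3c1∈{7}] nothing but 7 survives at r3c1. So r3c1=7.
Step 22. [r2c7∈{4}] r2c7's peers cover all but 4, so r2c7=4.
Step 23. [r9c9∈{7}] r9c9 has the single candidate 7 ⇒ r9c9=7.
Step 24. [r1c2∈{1}] r1c2 is down to just 1 ⇒ r1c2=1.
Step 25. [r1c6∈{2}] r1c6 has the single candidate 2, so r1c6=2.
Step 26. [r3c4∈{9}] nothing but 9 survives at r3c4, so r3c4=9.
Step 27. [r3c3∈{6}] r3c3's peers cover all but 6. So r3c3=6.
Step 28. [r9c7∈{1}] r9c7 is down to just 1 ⇒ r9c7=1.
Step 29. [r7c8∈{6}] only 6 remains possible at r7c8. So r7c8=6.
Step 30. [r9c3∈{9}] r9c3 is down to just 9, so r9c3=9.
Step 31. [r6c1∈{4}] only 4 remains possible at r6c1. So r6c1=4.
Step 32. [r4c9∈{4}] r4c9 has the single candidate 4, so r4c9=4.
Step 33. [r5c6∈{7}] nothing but 7 survives at r5c6. So r5c6=7.
Step 34. [r4c5∈{6}] r4c5's peers cover all but 6 ⇒ r4c5=6.
Step 35. [r4c6∈{9}] r4c6's peers cover all but 9 ⇒ r4c6=9.
Step 36. [r5c4∈{4}] only 4 remains possible at r5c4 ⇒ r5c4=4.
Step 37. [r6c6∈{3}] r6c6's peers cover all but 3, so r6c6=3.
Step 38. [r6c5∈{8}] nothing but 8 survives at r6c5, so r6c5=8.
Step 39. [r7c7∈{2}] only 2 remains possible at r7c7. So r7c7=2.
Step 40. [r6c8∈{1}] only 1 remains possible at r6c8. So r6c8=1.
Step 41. [r4c3∈{2}] nothing but 2 survives at r4c3 ⇒ r4c3=2.

Answer: 3 1 4 8 7 2 5 9 6 / 2 9 8 3 5 6 4 7 1 / 7 5 6 9 4 1 3 8 2 / 1 7 2 5 6 9 8 3 4 / 9 8 3 4 1 7 6 2 5 / 4 6 5 2 8 3 7 1 9 / 5 3 1 7 9 4 2 6 8 / 6 4 7 1 2 8 9 5 3 / 8 2 9 6 3 5 1 4 7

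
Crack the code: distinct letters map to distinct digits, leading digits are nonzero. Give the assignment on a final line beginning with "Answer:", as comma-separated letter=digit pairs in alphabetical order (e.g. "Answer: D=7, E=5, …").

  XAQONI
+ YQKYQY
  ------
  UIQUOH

Step 1. [col 1: I + Y ≡ H (mod 10)] no forcing yet in column 1 (carry-in 0); H=9 is free and consistent — try it. So H=9.
Step 2. [col 1: I + Y ≡ H (mod 10)] I=8 is one option consistent with column 1 (I + Y ≡ H (mod 10), carry-in 0) — take it ⇒ I=8.
Step 3. [col 1: I + Y ≡ H (mod 10)] from column 1 (I=8, H=9, carry-in 0, digits 8,9 already taken and all letters distinct): Y must equal 1 ⇒ Y=1.
Step 4. [col 2: N + Q ≡ O (mod 10)] no forcing yet in column 2 (carry-in 0); Q=6 is free and consistent — try it ⇒ Q=6.
Step 5. [col 2: N + Q ≡ O (mod 10)] column 2 (N + Q ≡ O (mod 10), carry-in 0) doesn't pin O yet; pick O=3 and continue, so O=3.
Step 6. [col 2: N + Q ≡ O (mod 10)] column 2 reads N+Q+carry(0)=O with Q=6, O=3; with digits 1,3,6,8,9 already taken and all letters distinct, the only value for N is 7 ⇒ N=7.
Step 7. [col 3: O + Y ≡ U (mod 10)] column 3: given O=3, Y=1, carry-in 1, and digits 1,3,6,7,8,9 already taken and all letters distinct, O+Y≡U (mod 10) forces U=5, so U=5.
Step 8. [col 4: Q + K ≡ Q (mod 10)] column 4 reads Q+K+carry(0)=Q with Q=6; with digits 1,3,5,6,7,8,9 already taken and all letters distinct, the only value for K is 0 ⇒ K=0.
Step 9. [col 5: A + Q ≡ I (mod 10)] column 5: given Q=6, I=8, carry-in 0, and digits 0,1,3,5,6,7,8,9 already taken and all letters distinct, A+Q≡I (mod 10) forces A=2, so A=2.
Step 10. [col 6: X + Y ≡ U (mod 10)] from column 6 (Y=1, U=5, carry-in 0, digits 0,1,2,3,5,6,7,8,9 already taken and all letters distinct): X must equal 4 ⇒ X=4.

Answer: A=2, H=9, I=8, K=0, N=7, O=3, Q=6, U=5, X=4, Y=1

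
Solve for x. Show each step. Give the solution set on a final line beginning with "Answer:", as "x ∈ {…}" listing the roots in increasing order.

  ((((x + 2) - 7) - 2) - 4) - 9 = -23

Step 1. [((((x + 2) - 7) - 2) - 4) - 9 = -23] the outer -9 inverts by adding 9, so sub: (((x + 2) - 7) - 2) - 4 = -14.
Step 2. [(((x + 2) - 7) - 2) - 4 = -14] add 4: x sits inside (… - 4) ⇒ sub: ((x + 2) - 7) - 2 = -10.
Step 3. [((x + 2) - 7) - 2 = -10] -2 is outermost — add 2 both sides, so sub: (x + 2) - 7 = -8.
Step 4. [(x + 2) - 7 = -8] add 7: x sits inside (… - 7). So sub: x + 2 = -1.
Step 5. [x + 2 = -1] +2 is outermost — subtract 2 both sides. So sub: x = -3.

Answer: x ∈ {-3}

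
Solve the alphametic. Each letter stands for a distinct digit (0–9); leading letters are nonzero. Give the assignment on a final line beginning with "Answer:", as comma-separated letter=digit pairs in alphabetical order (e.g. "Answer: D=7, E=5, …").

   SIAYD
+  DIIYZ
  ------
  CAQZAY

Step 1. [col 1: D + Z ≡ Y (mod 10)] no forcing yet in column 1 (carry-in 0); Y=7 is free and consistent — try it, so Y=7.
Step 2. [col 1: D + Z ≡ Y (mod 10)] D=9 is one option consistent with column 1 (D + Z ≡ Y (mod 10), carry-in 0) — take it. So D=9.
Step 3. [C] adding two 5-digit numbers gives at most 5+1 digits, and here it does — C is that final carry and must be 1. So C=1.
Step 4. [col 1: D + Z ≡ Y (mod 10)] from column 1 (D=9, Y=7, carry-in 0, digits 1,7,9 already taken and all letters distinct): Z must equal 8 ⇒ Z=8.
Step 5. [col 2: Y + Y ≡ A (mod 10)] in column 2 we have Y+Y≡A with carry-in 1; given Y=7 and digits 1,7,8,9 already taken and all letters distinct, that pins A to 5, so A=5.
Step 6. [col 3: A + I ≡ Z (mod 10)] column 3: given A=5, Z=8, carry-in 1, and digits 1,5,7,8,9 already taken and all letters distinct, A+I≡Z (mod 10) forces I=2. So I=2.
Step 7. [col 4: I + I ≡ Q (mod 10)] in column 4 we have I+I≡Q with carry-in 0; given I=2 and digits 1,2,5,7,8,9 already taken and all letters distinct, that pins Q to 4, so Q=4.
Step 8. [col 5: S + D ≡ A (mod 10)] from column 5 (D=9, A=5, carry-in 0, digits 1,2,4,5,7,8,9 already taken and all letters distinct): S must equal 6, so S=6.

Answer: A=5, C=1, D=9, I=2, Q=4, S=6, Y=7, Z=8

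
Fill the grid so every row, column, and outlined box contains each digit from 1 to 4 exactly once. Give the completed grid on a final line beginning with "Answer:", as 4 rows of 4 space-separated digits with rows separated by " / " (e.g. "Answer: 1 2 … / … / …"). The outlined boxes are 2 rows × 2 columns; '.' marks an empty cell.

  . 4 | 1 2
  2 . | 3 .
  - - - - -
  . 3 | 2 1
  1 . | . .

Step 1. [r2c4∈{4}] r2c4's peers cover all but 4, so r2c4=4.
Step 2. [r4c4∈{3}] r4c4 is down to just 3. So r4c4=3.
Step 3. [r4c2∈{2}] r4c2 is down to just 2, so r4c2=2.
Step 4. [r2c2∈{1}] r2c2 is down to just 1 ⇒ r2c2=1.
Step 5. [r1c1∈{3}] nothing but 3 survives at r1c1. So r1c1=3.
Step 6. [r3c1∈{4}] only 4 remains possible at r3c1. So r3c1=4.
Step 7. [r4c3∈{4}] only 4 remains possible at r4c3 ⇒ r4c3=4.

Answer: 3 4 1 2 / 2 1 3 4 / 4 3 2 1 / 1 2 4 3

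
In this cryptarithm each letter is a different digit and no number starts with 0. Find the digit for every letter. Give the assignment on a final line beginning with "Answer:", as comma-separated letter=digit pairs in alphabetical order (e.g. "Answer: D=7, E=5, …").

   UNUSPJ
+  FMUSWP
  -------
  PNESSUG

Step 1. [col 1: J + P ≡ G (mod 10)] column 1 (J + P ≡ G (mod 10), carry-in 0) doesn't pin G yet; pick G=9 and continue ⇒ G=9.
Step 2. [col 1: J + P ≡ G (mod 10)] P=1 is one option consistent with column 1 (J + P ≡ G (mod 10), carry-in 0) — take it. So P=1.
Step 3. [col 1: J + P ≡ G (mod 10)] in column 1 we have J+P≡G with carry-in 0; given P=1, G=9 and digits 1,9 already taken and all letters distinct, that pins J to 8. So J=8.
Step 4. [col 2: P + W ≡ U (mod 10)] U=5 is one option consistent with column 2 (P + W ≡ U (mod 10), carry-in 0) — take it. So U=5.
Step 5. [col 2: P + W ≡ U (mod 10)] from column 2 (P=1, U=5, carry-in 0, digits 1,5,8,9 already taken and all letters distinct): W must equal 4, so W=4.
Step 6. [col 3: S + S ≡ S (mod 10)] from column 3 (nothing yet, carry-in 0, digits 1,4,5,8,9 already taken and all letters distinct): S must equal 0, so S=0.
Step 7. [col 5: N + M ≡ E (mod 10)] column 5 reads N+M+carry(1)=E with nothing yet; with digits 0,1,4,5,8,9 already taken and all letters distinct, the only value for E is 6. So E=6.
Step 8. [col 5: N + M ≡ E (mod 10)] M=3 is one option consistent with column 5 (N + M ≡ E (mod 10), carry-in 1) — take it, so M=3.
Step 9. [col 5: N + M ≡ E (mod 10)] column 5: given M=3, E=6, carry-in 1, and digits 0,1,3,4,5,6,8,9 already taken and all letters distinct, N+M≡E (mod 10) forces N=2, so N=2.
Step 10. [col 6: U + F ≡ N (mod 10)] in column 6 we have U+F≡N with carry-in 0; given U=5, N=2 and digits 0,1,2,3,4,5,6,8,9 already taken and all letters distinct, that pins F to 7, so F=7.

Answer: E=6, F=7, G=9, J=8, M=3, N=2, P=1, S=0, U=5, W=4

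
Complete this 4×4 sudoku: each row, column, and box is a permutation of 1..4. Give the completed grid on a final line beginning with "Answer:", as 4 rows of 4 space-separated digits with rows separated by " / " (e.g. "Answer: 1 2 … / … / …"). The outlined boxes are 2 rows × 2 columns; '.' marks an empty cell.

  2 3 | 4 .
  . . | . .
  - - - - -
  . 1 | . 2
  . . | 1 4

Step 1. [r3c3∈{3}] r3c3 is down to just 3 ⇒ r3c3=3.
Step 2. [r2c1∈{1,4}] across col 1, 1 lands solely at r2c1. So r2c1=1.
Step 3. [r3c1∈{4}] r3c1 is down to just 4 ⇒ r3c1=4.
Step 4. [r1c4∈{1}] only 1 remains possible at r1c4 ⇒ r1c4=1.
Step 5. [r2c2∈{4}] nothing but 4 survives at r2c2 ⇒ r2c2=4.
Step 6. [r2c3∈{2}] r2c3 is down to just 2, so r2c3=2.
Step 7. [r4c2∈{2}] r4c2's peers cover all but 2, so r4c2=2.
Step 8. [r4c1∈{3}] only 3 remains possible at r4c1, so r4c1=3.
Step 9. [r2c4∈{3}] r2c4's peers cover all but 3. So r2c4=3.

Answer: 2 3 4 1 / 1 4 2 3 / 4 1 3 2 / 3 2 1 4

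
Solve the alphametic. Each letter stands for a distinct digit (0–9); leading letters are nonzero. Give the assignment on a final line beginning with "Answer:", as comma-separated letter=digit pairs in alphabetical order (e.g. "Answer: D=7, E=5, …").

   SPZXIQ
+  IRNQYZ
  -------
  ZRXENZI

Step 1. [col 1: Q + Z ≡ I (mod 10)] I=7 is one option consistent with column 1 (Q + Z ≡ I (mod 10), carry-in 0) — take it. So I=7.
Step 2. [col 1: Q + Z ≡ I (mod 10)] several values work for Z in column 1 (Q + Z ≡ I (mod 10), carry-in 0); try Z=1 ⇒ Z=1.
Step 3. [col 1: Q + Z ≡ I (mod 10)] column 1 reads Q+Z+carry(0)=I with Z=1, I=7; with digits 1,7 already taken and all letters distinct, the only value for Q is 6, so Q=6.
Step 4. [col 2: I + Y ≡ Z (mod 10)] in column 2 we have I+Y≡Z with carry-in 0; given I=7, Z=1 and digits 1,6,7 already taken and all letters distinct, that pins Y to 4, so Y=4.
Step 5. [col 3: X + Q ≡ N (mod 10)] no forcing yet in column 3 (carry-in 1); X=2 is free and consistent — try it ⇒ X=2.
Step 6. [col 3: X + Q ≡ N (mod 10)] in column 3 we have X+Q≡N with carry-in 1; given X=2, Q=6 and digits 1,2,4,6,7 already taken and all letters distinct, that pins N to 9, so N=9.
Step 7. [col 4: Z + N ≡ E (mod 10)] column 4: given Z=1, N=9, carry-in 0, and digits 1,2,4,6,7,9 already taken and all letters distinct, Z+N≡E (mod 10) forces E=0, so E=0.
Step 8. [col 5: P + R ≡ X (mod 10)] no forcing yet in column 5 (carry-in 1); P=8 is free and consistent — try it. So P=8.
Step 9. [col 5: P + R ≡ X (mod 10)] from column 5 (P=8, X=2, carry-in 1, digits 0,1,2,4,6,7,8,9 already taken and all letters distinct): R must equal 3, so R=3.
Step 10. [col 6: S + I ≡ R (mod 10)] from column 6 (I=7, R=3, carry-in 1, digits 0,1,2,3,4,6,7,8,9 already taken and all letters distinct): S must equal 5. So S=5.

Answer: E=0, I=7, N=9, P=8, Q=6, R=3, S=5, X=2, Y=4, Z=1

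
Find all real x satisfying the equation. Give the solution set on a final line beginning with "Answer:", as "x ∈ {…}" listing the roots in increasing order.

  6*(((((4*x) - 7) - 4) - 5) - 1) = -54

Step 1. [6*(((((4*x) - 7) - 4) - 5) - 1) = -54] 6·(inner) — divide through by 6 ⇒ div: ((((4*x) - 7) - 4) - 5) - 1 = -9.
Step 2. [((((4*x) - 7) - 4) - 5) - 1 = -9] -1 is outermost — add 1 both sides. So sub: (((4*x) - 7) - 4) - 5 = -8.
Step 3. [(((4*x) - 7) - 4) - 5 = -8] peel the -5: add 5 from each side, so sub: ((4*x) - 7) - 4 = -3.
Step 4. [((4*x) - 7) - 4 = -3] add 4: x sits inside (… - 4), so sub: (4*x) - 7 = 1.
Step 5. [(4*x) - 7 = 1] add 7: x sits inside (… - 7) ⇒ sub: 4*x = 8.
Step 6. [4*x = 8] leading coefficient 4: divide by 4. So div: x = 2.

Answer: x ∈ {2}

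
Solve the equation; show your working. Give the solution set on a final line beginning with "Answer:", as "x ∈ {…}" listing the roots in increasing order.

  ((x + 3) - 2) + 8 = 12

Step 1. [((x + 3) - 2) + 8 = 12] peel the +8: subtract 8 from each side, so sub: (x + 3) - 2 = 4.
Step 2. [(x + 3) - 2 = 4] add 2: x sits inside (… - 2), so sub: x + 3 = 6.
Step 3. [x + 3 = 6] +3 is outermost — subtract 3 both sides ⇒ sub: x = 3.

Answer: x ∈ {3}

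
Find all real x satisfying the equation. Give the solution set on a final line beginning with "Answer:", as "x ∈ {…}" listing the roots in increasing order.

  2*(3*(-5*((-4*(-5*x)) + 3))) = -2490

Step 1. [2*(3*(-5*((-4*(-5*x)) + 3))) = -2490] 2 out front; divide by 2. So div: 3*(-5*((-4*(-5*x)) + 3)) = -1245.
Step 2. [3*(-5*((-4*(-5*x)) + 3)) = -1245] LHS = 3·(…); ÷3 both sides. So div: -5*((-4*(-5*x)) + 3) = -415.
Step 3. [-5*((-4*(-5*x)) + 3) = -415] LHS = -5·(…); ÷-5 both sides, so div: (-4*(-5*x)) + 3 = 83.
Step 4. [(-4*(-5*x)) + 3 = 83] 3 comes off first (subtract 3), so sub: -4*(-5*x) = 80.
Step 5. [-4*(-5*x) = 80] -4·(inner) — divide through by -4 ⇒ div: -5*x = -20.
Step 6. [-5*x = -20] LHS = -5·(…); ÷-5 both sides, so div: x = 4.

Answer: x ∈ {4}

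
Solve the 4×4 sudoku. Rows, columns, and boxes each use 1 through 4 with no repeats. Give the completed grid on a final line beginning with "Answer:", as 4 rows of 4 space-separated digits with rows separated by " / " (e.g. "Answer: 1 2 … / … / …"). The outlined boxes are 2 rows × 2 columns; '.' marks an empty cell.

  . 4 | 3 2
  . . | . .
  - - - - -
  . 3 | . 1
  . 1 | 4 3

Step 1. [r4c1∈{2}] r4c1's peers cover all but 2, so r4c1=2.
Step 2. [r2c3∈{1}] r2c3 has the single candidate 1, so r2c3=1.
Step 3. [r2c1∈{3}] only 3 remains possible at r2c1. So r2c1=3.
Step 4. [r3c1∈{4}] r3c1 is down to just 4. So r3c1=4.
Step 5. [r2c4∈{4}] nothing but 4 survives at r2c4, so r2c4=4.
Step 6. [r3c3∈{2}] r3c3 has the single candidate 2. So r3c3=2.
Step 7. [r1c1∈{1}] r1c1 is down to just 1. So r1c1=1.
Step 8. [r2c2∈{2}] r2c2's peers cover all but 2. So r2c2=2.

Answer: 1 4 3 2 / 3 2 1 4 / 4 3 2 1 / 2 1 4 3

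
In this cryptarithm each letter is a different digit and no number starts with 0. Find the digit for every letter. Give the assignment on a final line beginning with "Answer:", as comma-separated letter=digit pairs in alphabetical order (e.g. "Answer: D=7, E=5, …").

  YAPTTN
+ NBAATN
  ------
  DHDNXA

Step 1. [col 1: N + N ≡ A (mod 10)] column 1 (N + N ≡ A (mod 10), carry-in 0) doesn't pin N yet; pick N=4 and continue, so N=4.
Step 2. [col 1: N + N ≡ A (mod 10)] in column 1 we have N+N≡A with carry-in 0; given N=4 and digits 4 already taken and all letters distinct, that pins A to 8. So A=8.
Step 3. [col 2: T + T ≡ X (mod 10)] several values work for T in column 2 (T + T ≡ X (mod 10), carry-in 0); try T=5 ⇒ T=5.
Step 4. [col 2: T + T ≡ X (mod 10)] column 2: given T=5, carry-in 0, and digits 4,5,8 already taken and all letters distinct, T+T≡X (mod 10) forces X=0 ⇒ X=0.
Step 5. [col 4: P + A ≡ D (mod 10)] no forcing yet in column 4 (carry-in 1); D=6 is free and consistent — try it ⇒ D=6.
Step 6. [col 4: P + A ≡ D (mod 10)] from column 4 (A=8, D=6, carry-in 1, digits 0,4,5,6,8 already taken and all letters distinct): P must equal 7, so P=7.
Step 7. [col 5: A + B ≡ H (mod 10)] no forcing yet in column 5 (carry-in 1); B=3 is free and consistent — try it. So B=3.
Step 8. [col 5: A + B ≡ H (mod 10)] column 5: given A=8, B=3, carry-in 1, and digits 0,3,4,5,6,7,8 already taken and all letters distinct, A+B≡H (mod 10) forces H=2 ⇒ H=2.
Step 9. [col 6: Y + N ≡ D (mod 10)] in column 6 we have Y+N≡D with carry-in 1; given N=4, D=6 and digits 0,2,3,4,5,6,7,8 already taken and all letters distinct, that pins Y to 1, so Y=1.

Answer: A=8, B=3, D=6, H=2, N=4, P=7, T=5, X=0, Y=1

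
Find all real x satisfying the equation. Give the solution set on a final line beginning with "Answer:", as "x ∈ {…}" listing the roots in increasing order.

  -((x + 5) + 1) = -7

Step 1. [-((x + 5) + 1) = -7] flip signs both sides, so neg: (x + 5) + 1 = 7.
Step 2. [(x + 5) + 1 = 7] peel the +1: subtract 1 from each side, so sub: x + 5 = 6.
Step 3. [x + 5 = 6] the outer +5 inverts by subtracting 5. So sub: x = 1.

Answer: x ∈ {1}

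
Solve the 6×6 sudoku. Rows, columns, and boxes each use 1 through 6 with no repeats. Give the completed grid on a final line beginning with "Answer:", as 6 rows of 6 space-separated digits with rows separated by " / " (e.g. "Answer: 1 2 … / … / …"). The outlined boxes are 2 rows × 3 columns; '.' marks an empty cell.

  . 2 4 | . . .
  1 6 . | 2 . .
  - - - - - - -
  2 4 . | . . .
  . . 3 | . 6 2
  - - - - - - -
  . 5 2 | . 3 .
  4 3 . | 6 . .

Step 1. [r2c6∈{3,4,5}] r2c6 is the only open cell in row 2 admitting 3 ⇒ r2c6=3.
Step 2. [r6c3∈{1}] r6c3's peers cover all but 1. So r6c3=1.
Step 3. [r4c4∈{1,4,5}] across row 4, 4 lands solely at r4c4. So r4c4=4.
Step 4. [r6c6∈{5}] r6c6 is down to just 5, so r6c6=5.
Step 5. [r3c6∈{1}] r3c6 has the single candidate 1. So r3c6=1.
Step 6. [r3c5∈{5}] r3c5's peers cover all but 5, so r3c5=5.
Step 7. [r1c4∈{1,5}] col 4 places 5 nowhere but r1c4, so r1c4=5.
Step 8. [r5c1∈{6}] nothing but 6 survives at r5c1, so r5c1=6.
Step 9. [r1c1∈{3}] r1c1 has the single candidate 3, so r1c1=3.
Step 10. [r5c4∈{1}] r5c4 is down to just 1, so r5c4=1.
Step 11. [r6c5∈{2}] nothing but 2 survives at r6c5, so r6c5=2.
Step 12. [r2c5∈{4}] r2c5's peers cover all but 4, so r2c5=4.
Step 13. [r4c2∈{1}] r4c2 is down to just 1. So r4c2=1.
Step 14. [r1c5∈{1}] r1c5 is down to just 1 ⇒ r1c5=1.
Step 15. [r4c1∈{5}] r4c1 has the single candidate 5, so r4c1=5.
Step 16. [r5c6∈{4}] only 4 remains possible at r5c6. So r5c6=4.
Step 17. [r2c3∈{5}] r2c3 is down to just 5. So r2c3=5.
Step 18. [r3c3∈{6}] only 6 remains possible at r3c3 ⇒ r3c3=6.
Step 19. [r1c6∈{6}] only 6 remains possible at r1c6, so r1c6=6.
Step 20. [r3c4∈{3}] r3c4 has the single candidate 3, so r3c4=3.

Answer: 3 2 4 5 1 6 / 1 6 5 2 4 3 / 2 4 6 3 5 1 / 5 1 3 4 6 2 / 6 5 2 1 3 4 / 4 3 1 6 2 5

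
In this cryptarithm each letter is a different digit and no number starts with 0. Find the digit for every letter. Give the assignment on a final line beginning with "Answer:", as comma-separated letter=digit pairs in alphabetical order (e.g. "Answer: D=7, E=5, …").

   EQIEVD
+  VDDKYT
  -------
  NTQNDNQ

Step 1. [col 1: D + T ≡ Q (mod 10)] no forcing yet in column 1 (carry-in 0); D=9 is free and consistent — try it ⇒ D=9.
Step 2. [col 1: D + T ≡ Q (mod 10)] column 1 (D + T ≡ Q (mod 10), carry-in 0) doesn't pin T yet; pick T=6 and continue ⇒ T=6.
Step 3. [col 1: D + T ≡ Q (mod 10)] from column 1 (D=9, T=6, carry-in 0, digits 6,9 already taken and all letters distinct): Q must equal 5 ⇒ Q=5.
Step 4. [col 2: V + Y ≡ N (mod 10)] column 2 (V + Y ≡ N (mod 10), carry-in 1) doesn't pin V yet; pick V=7 and continue ⇒ V=7.
Step 5. [col 2: V + Y ≡ N (mod 10)] column 2 (V + Y ≡ N (mod 10), carry-in 1) doesn't pin N yet; pick N=1 and continue ⇒ N=1.
Step 6. [col 2: V + Y ≡ N (mod 10)] from column 2 (V=7, N=1, carry-in 1, digits 1,5,6,7,9 already taken and all letters distinct): Y must equal 3. So Y=3.
Step 7. [col 3: E + K ≡ D (mod 10)] no forcing yet in column 3 (carry-in 1); K=0 is free and consistent — try it. So K=0.
Step 8. [col 3: E + K ≡ D (mod 10)] column 3: given K=0, D=9, carry-in 1, and digits 0,1,3,5,6,7,9 already taken and all letters distinct, E+K≡D (mod 10) forces E=8 ⇒ E=8.
Step 9. [col 4: I + D ≡ N (mod 10)] column 4: given D=9, N=1, carry-in 0, and digits 0,1,3,5,6,7,8,9 already taken and all letters distinct, I+D≡N (mod 10) forces I=2, so I=2.

Answer: D=9, E=8, I=2, K=0, N=1, Q=5, T=6, V=7, Y=3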